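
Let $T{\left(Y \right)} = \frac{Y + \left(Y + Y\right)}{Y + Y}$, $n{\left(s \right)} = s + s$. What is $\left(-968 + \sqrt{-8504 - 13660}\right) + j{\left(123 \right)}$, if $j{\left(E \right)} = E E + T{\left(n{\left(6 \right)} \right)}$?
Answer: $\frac{28325}{2} + 2 i \sqrt{5541} \approx 14163.0 + 148.88 i$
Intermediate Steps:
$n{\left(s \right)} = 2 s$
$T{\left(Y \right)} = \frac{3}{2}$ ($T{\left(Y \right)} = \frac{Y + 2 Y}{2 Y} = 3 Y \frac{1}{2 Y} = \frac{3}{2}$)
$j{\left(E \right)} = \frac{3}{2} + E^{2}$ ($j{\left(E \right)} = E E + \frac{3}{2} = E^{2} + \frac{3}{2} = \frac{3}{2} + E^{2}$)
$\left(-968 + \sqrt{-8504 - 13660}\right) + j{\left(123 \right)} = \left(-968 + \sqrt{-8504 - 13660}\right) + \left(\frac{3}{2} + 123^{2}\right) = \left(-968 + \sqrt{-22164}\right) + \left(\frac{3}{2} + 15129\right) = \left(-968 + 2 i \sqrt{5541}\right) + \frac{30261}{2} = \frac{28325}{2} + 2 i \sqrt{5541}$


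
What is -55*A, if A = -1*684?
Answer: 37620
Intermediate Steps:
A = -684
-55*A = -55*(-684) = 37620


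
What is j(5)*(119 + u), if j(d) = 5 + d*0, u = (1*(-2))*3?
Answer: 565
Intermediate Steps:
u = -6 (u = -2*3 = -6)
j(d) = 5 (j(d) = 5 + 0 = 5)
j(5)*(119 + u) = 5*(119 - 6) = 5*113 = 565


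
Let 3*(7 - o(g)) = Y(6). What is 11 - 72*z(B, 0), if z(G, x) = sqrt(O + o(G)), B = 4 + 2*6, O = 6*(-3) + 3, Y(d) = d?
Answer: 11 - 72*I*sqrt(10) ≈ 11.0 - 227.68*I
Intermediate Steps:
o(g) = 5 (o(g) = 7 - 1/3*6 = 7 - 2 = 5)
O = -15 (O = -18 + 3 = -15)
B = 16 (B = 4 + 12 = 16)
z(G, x) = I*sqrt(10) (z(G, x) = sqrt(-15 + 5) = sqrt(-10) = I*sqrt(10))
11 - 72*z(B, 0) = 11 - 72*I*sqrt(10)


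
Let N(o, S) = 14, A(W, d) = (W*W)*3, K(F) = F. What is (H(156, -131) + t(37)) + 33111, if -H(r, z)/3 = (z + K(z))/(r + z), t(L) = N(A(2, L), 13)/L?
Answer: 30657107/925 ≈ 33143.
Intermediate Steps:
A(W, d) = 3*W² (A(W, d) = W²*3 = 3*W²)
t(L) = 14/L
H(r, z) = -6*z/(r + z) (H(r, z) = -3*(z + z)/(r + z) = -3*2*z/(r + z) = -6*z/(r + z))
(H(156, -131) + t(37)) + 33111 = (-6*(-131)/(156 - 131) + 14/37) + 33111 = (-6*(-131)/25 + 14*(1/37)) + 33111 = (-6*(-131)*1/25 + 14/37) + 33111 = (786/25 + 14/37) + 33111 = 29432/925 + 33111 = 30657107/925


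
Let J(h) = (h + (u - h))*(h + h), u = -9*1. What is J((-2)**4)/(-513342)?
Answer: 16/28519 ≈ 0.00056103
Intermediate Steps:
u = -9
J(h) = -18*h (J(h) = (h + (-9 - h))*(h + h) = -18*h)
J((-2)**4)/(-513342) = -18*(-2)**4/(-513342) = -18*16*(-1/513342) = -288*(-1/513342) = 16/28519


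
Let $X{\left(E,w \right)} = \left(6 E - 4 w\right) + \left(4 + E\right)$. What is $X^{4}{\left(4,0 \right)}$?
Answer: $1048576$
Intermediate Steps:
$X{\left(E,w \right)} = 4 - 4 w + 7 E$ ($X{\left(E,w \right)} = \left(- 4 w + 6 E\right) + \left(4 + E\right) = 4 - 4 w + 7 E$)
$X^{4}{\left(4,0 \right)} = \left(4 - 0 + 7 \cdot 4\right)^{4} = \left(4 + 0 + 28\right)^{4} = 32^{4} = 1048576$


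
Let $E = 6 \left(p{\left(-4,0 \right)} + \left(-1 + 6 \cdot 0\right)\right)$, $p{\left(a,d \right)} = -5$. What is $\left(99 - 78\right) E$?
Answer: $-756$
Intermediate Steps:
$E = -36$ ($E = 6 \left(-5 + \left(-1 + 6 \cdot 0\right)\right) = 6 \left(-5 + \left(-1 + 0\right)\right) = 6 \left(-5 - 1\right) = 6 \left(-6\right) = -36$)
$\left(99 - 78\right) E = \left(99 - 78\right) \left(-36\right) = 21 \left(-36\right) = -756$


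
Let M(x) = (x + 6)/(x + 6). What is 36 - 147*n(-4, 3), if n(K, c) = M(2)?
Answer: -111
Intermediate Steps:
M(x) = 1 (M(x) = (6 + x)/(6 + x) = 1)
n(K, c) = 1
36 - 147*n(-4, 3) = 36 - 147*1 = 36 - 147 = -111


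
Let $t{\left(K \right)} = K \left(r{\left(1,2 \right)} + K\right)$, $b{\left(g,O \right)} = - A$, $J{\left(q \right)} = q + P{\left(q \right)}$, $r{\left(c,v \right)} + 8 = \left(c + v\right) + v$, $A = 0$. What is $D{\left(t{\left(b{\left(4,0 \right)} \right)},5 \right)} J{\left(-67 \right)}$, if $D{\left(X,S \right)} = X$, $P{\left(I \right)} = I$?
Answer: $0$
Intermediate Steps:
$r{\left(c,v \right)} = -8 + c + 2 v$ ($r{\left(c,v \right)} = -8 + \left(\left(c + v\right) + v\right) = -8 + \left(c + 2 v\right) = -8 + c + 2 v$)
$J{\left(q \right)} = 2 q$ ($J{\left(q \right)} = q + q = 2 q$)
$b{\left(g,O \right)} = 0$ ($b{\left(g,O \right)} = \left(-1\right) 0 = 0$)
$t{\left(K \right)} = K \left(-3 + K\right)$ ($t{\left(K \right)} = K \left(\left(-8 + 1 + 2 \cdot 2\right) + K\right) = K \left(\left(-8 + 1 + 4\right) + K\right) = K \left(-3 + K\right)$)
$D{\left(t{\left(b{\left(4,0 \right)} \right)},5 \right)} J{\left(-67 \right)} = 0 \left(-3 + 0\right) 2 \left(-67\right) = 0 \left(-3\right) \left(-134\right) = 0 \left(-134\right) = 0$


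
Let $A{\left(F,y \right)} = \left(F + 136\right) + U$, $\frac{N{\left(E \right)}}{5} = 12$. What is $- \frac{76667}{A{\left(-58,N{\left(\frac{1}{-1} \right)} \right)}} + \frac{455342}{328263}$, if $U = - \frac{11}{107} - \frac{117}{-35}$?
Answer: $- \frac{94111653060197}{99872048172} \approx -942.32$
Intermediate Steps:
$U = \frac{12134}{3745}$ ($U = \left(-11\right) \frac{1}{107} - - \frac{117}{35} = - \frac{11}{107} + \frac{117}{35} = \frac{12134}{3745} \approx 3.2401$)
$N{\left(E \right)} = 60$ ($N{\left(E \right)} = 5 \cdot 12 = 60$)
$A{\left(F,y \right)} = \frac{521454}{3745} + F$ ($A{\left(F,y \right)} = \left(F + 136\right) + \frac{12134}{3745} = \left(136 + F\right) + \frac{12134}{3745} = \frac{521454}{3745} + F$)
$- \frac{76667}{A{\left(-58,N{\left(\frac{1}{-1} \right)} \right)}} + \frac{455342}{328263} = - \frac{76667}{\frac{521454}{3745} - 58} + \frac{455342}{328263} = - \frac{76667}{\frac{304244}{3745}} + 455342 \cdot \frac{1}{328263} = \left(-76667\right) \frac{3745}{304244} + \frac{455342}{328263} = - \frac{287117915}{304244} + \frac{455342}{328263} = - \frac{94111653060197}{99872048172}$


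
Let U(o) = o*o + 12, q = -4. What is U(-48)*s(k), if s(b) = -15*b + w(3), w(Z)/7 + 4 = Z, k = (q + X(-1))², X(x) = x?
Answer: -884712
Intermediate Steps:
U(o) = 12 + o² (U(o) = o² + 12 = 12 + o²)
k = 25 (k = (-4 - 1)² = (-5)² = 25)
w(Z) = -28 + 7*Z
s(b) = -7 - 15*b (s(b) = -15*b + (-28 + 7*3) = -15*b + (-28 + 21) = -15*b - 7 = -7 - 15*b)
U(-48)*s(k) = (12 + (-48)²)*(-7 - 15*25) = (12 + 2304)*(-7 - 375) = 2316*(-382) = -884712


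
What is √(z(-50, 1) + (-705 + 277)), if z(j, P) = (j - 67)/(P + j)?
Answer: I*√20855/7 ≈ 20.63*I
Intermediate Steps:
z(j, P) = (-67 + j)/(P + j)
√(z(-50, 1) + (-705 + 277)) = √((-67 - 50)/(1 - 50) + (-705 + 277)) = √(-117/(-49) - 428) = √(-1/49*(-117) - 428) = √(117/49 - 428) = √(-20855/49) = I*√20855/7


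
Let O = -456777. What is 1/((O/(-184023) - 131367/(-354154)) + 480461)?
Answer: 314842906/151270635739623 ≈ 2.0813e-6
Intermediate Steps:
1/((O/(-184023) - 131367/(-354154)) + 480461) = 1/((-456777/(-184023) - 131367/(-354154)) + 480461) = 1/((-456777*(-1/184023) - 131367*(-1/354154)) + 480461) = 1/((50753/20447 + 131367/354154) + 480461) = 1/(898279957/314842906 + 480461) = 1/(151270635739623/314842906) = 314842906/151270635739623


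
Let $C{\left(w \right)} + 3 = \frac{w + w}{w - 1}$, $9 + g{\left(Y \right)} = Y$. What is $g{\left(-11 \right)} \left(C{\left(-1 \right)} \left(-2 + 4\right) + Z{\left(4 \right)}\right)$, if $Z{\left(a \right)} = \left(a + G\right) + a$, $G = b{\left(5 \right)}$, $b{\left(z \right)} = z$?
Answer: $-180$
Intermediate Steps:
$G = 5$
$g{\left(Y \right)} = -9 + Y$
$C{\left(w \right)} = -3 + \frac{2 w}{-1 + w}$ ($C{\left(w \right)} = -3 + \frac{w + w}{w - 1} = -3 + \frac{2 w}{-1 + w}$)
$Z{\left(a \right)} = 5 + 2 a$ ($Z{\left(a \right)} = \left(a + 5\right) + a = \left(5 + a\right) + a = 5 + 2 a$)
$g{\left(-11 \right)} \left(C{\left(-1 \right)} \left(-2 + 4\right) + Z{\left(4 \right)}\right) = \left(-9 - 11\right) \left(\frac{3 - -1}{-1 - 1} \left(-2 + 4\right) + \left(5 + 2 \cdot 4\right)\right) = - 20 \left(\frac{3 + 1}{-2} \cdot 2 + \left(5 + 8\right)\right) = - 20 \left(\left(- \frac{1}{2}\right) 4 \cdot 2 + 13\right) = - 20 \left(\left(-2\right) 2 + 13\right) = - 20 \left(-4 + 13\right) = \left(-20\right) 9 = -180$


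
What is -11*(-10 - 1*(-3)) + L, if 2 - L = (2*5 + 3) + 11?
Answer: 55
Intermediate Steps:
L = -22 (L = 2 - ((2*5 + 3) + 11) = 2 - ((10 + 3) + 11) = 2 - (13 + 11) = 2 - 1*24 = 2 - 24 = -22)
-11*(-10 - 1*(-3)) + L = -11*(-10 - 1*(-3)) - 22 = -11*(-10 + 3) - 22 = -11*(-7) - 22 = 77 - 22 = 55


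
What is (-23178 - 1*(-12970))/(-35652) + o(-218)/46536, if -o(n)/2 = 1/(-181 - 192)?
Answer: 2460969449/8595067348 ≈ 0.28632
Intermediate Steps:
o(n) = 2/373 (o(n) = -2/(-181 - 192) = -2/(-373) = -2*(-1/373) = 2/373)
(-23178 - 1*(-12970))/(-35652) + o(-218)/46536 = (-23178 - 1*(-12970))/(-35652) + (2/373)/46536 = (-23178 + 12970)*(-1/35652) + (2/373)*(1/46536) = -10208*(-1/35652) + 1/8678964 = 2552/8913 + 1/8678964 = 2460969449/8595067348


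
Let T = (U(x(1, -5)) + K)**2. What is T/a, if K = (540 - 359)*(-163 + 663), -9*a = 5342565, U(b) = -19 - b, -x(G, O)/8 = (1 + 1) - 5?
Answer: -24547406547/1780855 ≈ -13784.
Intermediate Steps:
x(G, O) = 24 (x(G, O) = -8*((1 + 1) - 5) = -8*(2 - 5) = -8*(-3) = 24)
a = -1780855/3 (a = -1/9*5342565 = -1780855/3 ≈ -5.9362e+5)
K = 90500 (K = 181*500 = 90500)
T = 8182468849 (T = ((-19 - 1*24) + 90500)**2 = ((-19 - 24) + 90500)**2 = (-43 + 90500)**2 = 90457**2 = 8182468849)
T/a = 8182468849/(-1780855/3) = 8182468849*(-3/1780855) = -24547406547/1780855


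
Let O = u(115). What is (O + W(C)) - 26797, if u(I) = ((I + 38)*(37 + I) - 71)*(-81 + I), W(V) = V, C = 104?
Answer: 761597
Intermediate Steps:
u(I) = (-81 + I)*(-71 + (37 + I)*(38 + I)) (u(I) = ((38 + I)*(37 + I) - 71)*(-81 + I) = ((37 + I)*(38 + I) - 71)*(-81 + I) = (-71 + (37 + I)*(38 + I))*(-81 + I) = (-81 + I)*(-71 + (37 + I)*(38 + I)))
O = 788290 (O = -108135 + 115**3 - 4740*115 - 6*115**2 = -108135 + 1520875 - 545100 - 6*13225 = -108135 + 1520875 - 545100 - 79350 = 788290)
(O + W(C)) - 26797 = (788290 + 104) - 26797 = 788394 - 26797 = 761597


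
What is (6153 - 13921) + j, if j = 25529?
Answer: 17761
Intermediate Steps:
(6153 - 13921) + j = (6153 - 13921) + 25529 = -7768 + 25529 = 17761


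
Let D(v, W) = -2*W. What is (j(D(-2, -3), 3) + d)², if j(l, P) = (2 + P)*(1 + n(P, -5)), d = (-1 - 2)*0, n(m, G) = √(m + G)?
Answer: -25 + 50*I*√2 ≈ -25.0 + 70.711*I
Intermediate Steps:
n(m, G) = √(G + m)
d = 0 (d = -3*0 = 0)
j(l, P) = (1 + √(-5 + P))*(2 + P) (j(l, P) = (2 + P)*(1 + √(-5 + P)) = (1 + √(-5 + P))*(2 + P))
(j(D(-2, -3), 3) + d)² = ((2 + 3 + 2*√(-5 + 3) + 3*√(-5 + 3)) + 0)² = ((2 + 3 + 2*√(-2) + 3*√(-2)) + 0)² = ((2 + 3 + 2*(I*√2) + 3*(I*√2)) + 0)² = ((2 + 3 + 2*I*√2 + 3*I*√2) + 0)² = ((5 + 5*I*√2) + 0)² = (5 + 5*I*√2)²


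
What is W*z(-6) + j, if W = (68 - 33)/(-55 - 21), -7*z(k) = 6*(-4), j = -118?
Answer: -2272/19 ≈ -119.58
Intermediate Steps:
z(k) = 24/7 (z(k) = -6*(-4)/7 = -⅐*(-24) = 24/7)
W = -35/76 (W = 35/(-76) = 35*(-1/76) = -35/76 ≈ -0.46053)
W*z(-6) + j = -35/76*24/7 - 118 = -30/19 - 118 = -2272/19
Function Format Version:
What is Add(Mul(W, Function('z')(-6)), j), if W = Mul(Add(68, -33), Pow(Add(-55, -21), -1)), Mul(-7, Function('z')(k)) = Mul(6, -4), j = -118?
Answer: Rational(-2272, 19) ≈ -119.58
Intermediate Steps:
Function('z')(k) = Rational(24, 7) (Function('z')(k) = Mul(Rational(-1, 7), Mul(6, -4)) = Mul(Rational(-1, 7), -24) = Rational(24, 7))
W = Rational(-35, 76) (W = Mul(35, Pow(-76, -1)) = Mul(35, Rational(-1, 76)) = Rational(-35, 76) ≈ -0.46053)
Add(Mul(W, Function('z')(-6)), j) = Add(Mul(Rational(-35, 76), Rational(24, 7)), -118) = Add(Rational(-30, 19), -118) = Rational(-2272, 19)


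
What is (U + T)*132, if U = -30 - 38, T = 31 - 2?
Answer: -5148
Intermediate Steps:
T = 29
U = -68
(U + T)*132 = (-68 + 29)*132 = -39*132 = -5148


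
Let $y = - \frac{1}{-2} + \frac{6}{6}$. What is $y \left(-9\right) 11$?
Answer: $- \frac{297}{2} \approx -148.5$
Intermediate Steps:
$y = \frac{3}{2}$ ($y = \left(-1\right) \left(- \frac{1}{2}\right) + 6 \cdot \frac{1}{6} = \frac{1}{2} + 1 = \frac{3}{2} \approx 1.5$)
$y \left(-9\right) 11 = \frac{3}{2} \left(-9\right) 11 = \left(- \frac{27}{2}\right) 11 = - \frac{297}{2}$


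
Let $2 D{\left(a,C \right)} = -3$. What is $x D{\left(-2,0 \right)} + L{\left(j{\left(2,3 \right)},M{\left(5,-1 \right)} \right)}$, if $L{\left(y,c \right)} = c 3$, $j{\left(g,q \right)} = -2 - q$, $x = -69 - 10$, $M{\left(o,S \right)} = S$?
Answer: $\frac{231}{2} \approx 115.5$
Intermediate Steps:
$D{\left(a,C \right)} = - \frac{3}{2}$ ($D{\left(a,C \right)} = \frac{1}{2} \left(-3\right) = - \frac{3}{2}$)
$x = -79$
$L{\left(y,c \right)} = 3 c$
$x D{\left(-2,0 \right)} + L{\left(j{\left(2,3 \right)},M{\left(5,-1 \right)} \right)} = \left(-79\right) \left(- \frac{3}{2}\right) + 3 \left(-1\right) = \frac{237}{2} - 3 = \frac{231}{2}$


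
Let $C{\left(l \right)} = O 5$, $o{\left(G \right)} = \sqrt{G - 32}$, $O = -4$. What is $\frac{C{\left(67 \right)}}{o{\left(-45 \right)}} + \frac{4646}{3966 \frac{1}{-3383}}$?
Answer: $- \frac{7858709}{1983} + \frac{20 i \sqrt{77}}{77} \approx -3963.0 + 2.2792 i$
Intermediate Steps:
$o{\left(G \right)} = \sqrt{-32 + G}$
$C{\left(l \right)} = -20$ ($C{\left(l \right)} = \left(-4\right) 5 = -20$)
$\frac{C{\left(67 \right)}}{o{\left(-45 \right)}} + \frac{4646}{3966 \frac{1}{-3383}} = - \frac{20}{\sqrt{-32 - 45}} + \frac{4646}{3966 \frac{1}{-3383}} = - \frac{20}{\sqrt{-77}} + \frac{4646}{3966 \left(- \frac{1}{3383}\right)} = - \frac{20}{i \sqrt{77}} + \frac{4646}{- \frac{3966}{3383}} = - 20 \left(- \frac{i \sqrt{77}}{77}\right) + 4646 \left(- \frac{3383}{3966}\right) = \frac{20 i \sqrt{77}}{77} - \frac{7858709}{1983} = - \frac{7858709}{1983} + \frac{20 i \sqrt{77}}{77}$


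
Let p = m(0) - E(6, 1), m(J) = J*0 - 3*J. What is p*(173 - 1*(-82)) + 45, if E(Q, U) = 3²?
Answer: -2250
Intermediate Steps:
E(Q, U) = 9
m(J) = -3*J (m(J) = 0 - 3*J = -3*J)
p = -9 (p = -3*0 - 1*9 = 0 - 9 = -9)
p*(173 - 1*(-82)) + 45 = -9*(173 - 1*(-82)) + 45 = -9*(173 + 82) + 45 = -9*255 + 45 = -2295 + 45 = -2250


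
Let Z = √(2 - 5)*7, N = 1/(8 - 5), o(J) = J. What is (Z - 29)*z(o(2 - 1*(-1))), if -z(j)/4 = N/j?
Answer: 116/9 - 28*I*√3/9 ≈ 12.889 - 5.3886*I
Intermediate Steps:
N = ⅓ (N = 1/3 = ⅓ ≈ 0.33333)
z(j) = -4/(3*j)
Z = 7*I*√3 (Z = √(-3)*7 = (I*√3)*7 = 7*I*√3 ≈ 12.124*I)
(Z - 29)*z(o(2 - 1*(-1))) = (7*I*√3 - 29)*(-4/(3*(2 - 1*(-1)))) = (-29 + 7*I*√3)*(-4/(3*(2 + 1))) = (-29 + 7*I*√3)*(-4/3/3) = (-29 + 7*I*√3)*(-4/3*⅓) = (-29 + 7*I*√3)*(-4/9) = 116/9 - 28*I*√3/9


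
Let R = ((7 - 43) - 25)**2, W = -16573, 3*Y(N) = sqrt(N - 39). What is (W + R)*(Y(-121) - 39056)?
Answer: 501947712 - 17136*I*sqrt(10) ≈ 5.0195e+8 - 54189.0*I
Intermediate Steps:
Y(N) = sqrt(-39 + N)/3 (Y(N) = sqrt(N - 39)/3 = sqrt(-39 + N)/3)
R = 3721 (R = (-36 - 25)**2 = (-61)**2 = 3721)
(W + R)*(Y(-121) - 39056) = (-16573 + 3721)*(sqrt(-39 - 121)/3 - 39056) = -12852*(sqrt(-160)/3 - 39056) = -12852*((4*I*sqrt(10))/3 - 39056) = -12852*(4*I*sqrt(10)/3 - 39056) = -12852*(-39056 + 4*I*sqrt(10)/3) = 501947712 - 17136*I*sqrt(10)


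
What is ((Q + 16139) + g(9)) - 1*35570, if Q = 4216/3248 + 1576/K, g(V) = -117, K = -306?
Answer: -1214521961/62118 ≈ -19552.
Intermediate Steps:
Q = -239297/62118 (Q = 4216/3248 + 1576/(-306) = 4216*(1/3248) + 1576*(-1/306) = 527/406 - 788/153 = -239297/62118 ≈ -3.8523)
((Q + 16139) + g(9)) - 1*35570 = ((-239297/62118 + 16139) - 117) - 1*35570 = (1002283105/62118 - 117) - 35570 = 995015299/62118 - 35570 = -1214521961/62118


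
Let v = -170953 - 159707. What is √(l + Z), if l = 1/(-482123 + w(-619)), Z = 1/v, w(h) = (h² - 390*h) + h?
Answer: √245990023792315/7816196190 ≈ 0.0020066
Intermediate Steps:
w(h) = h² - 389*h
v = -330660
Z = -1/330660 (Z = 1/(-330660) = -1/330660 ≈ -3.0243e-6)
l = 1/141829 (l = 1/(-482123 - 619*(-389 - 619)) = 1/(-482123 - 619*(-1008)) = 1/(-482123 + 623952) = 1/141829 ≈ 7.0507e-6)
√(l + Z) = √(1/141829 - 1/330660) = √(188831/46897177140) = √245990023792315/7816196190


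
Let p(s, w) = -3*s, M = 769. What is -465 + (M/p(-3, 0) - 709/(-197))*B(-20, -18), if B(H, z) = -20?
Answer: -3981925/1773 ≈ -2245.9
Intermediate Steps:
-465 + (M/p(-3, 0) - 709/(-197))*B(-20, -18) = -465 + (769/((-3*(-3))) - 709/(-197))*(-20) = -465 + (769/9 - 709*(-1/197))*(-20) = -465 + (769*(1/9) + 709/197)*(-20) = -465 + (769/9 + 709/197)*(-20) = -465 + (157874/1773)*(-20) = -465 - 3157480/1773 = -3981925/1773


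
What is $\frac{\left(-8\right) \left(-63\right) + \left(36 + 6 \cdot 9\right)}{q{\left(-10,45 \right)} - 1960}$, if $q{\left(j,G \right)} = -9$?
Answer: $- \frac{54}{179} \approx -0.30168$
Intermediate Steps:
$\frac{\left(-8\right) \left(-63\right) + \left(36 + 6 \cdot 9\right)}{q{\left(-10,45 \right)} - 1960} = \frac{\left(-8\right) \left(-63\right) + \left(36 + 6 \cdot 9\right)}{-9 - 1960} = \frac{504 + \left(36 + 54\right)}{-1969} = \left(504 + 90\right) \left(- \frac{1}{1969}\right) = 594 \left(- \frac{1}{1969}\right) = - \frac{54}{179}$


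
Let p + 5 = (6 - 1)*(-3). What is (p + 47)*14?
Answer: 378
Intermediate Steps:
p = -20 (p = -5 + (6 - 1)*(-3) = -5 + 5*(-3) = -5 - 15 = -20)
(p + 47)*14 = (-20 + 47)*14 = 27*14 = 378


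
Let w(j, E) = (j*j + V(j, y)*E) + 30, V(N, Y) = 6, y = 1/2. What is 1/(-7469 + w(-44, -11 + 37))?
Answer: -1/5347 ≈ -0.00018702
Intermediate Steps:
y = 1/2 ≈ 0.50000
w(j, E) = 30 + j**2 + 6*E (w(j, E) = (j*j + 6*E) + 30 = (j**2 + 6*E) + 30 = 30 + j**2 + 6*E)
1/(-7469 + w(-44, -11 + 37)) = 1/(-7469 + (30 + (-44)**2 + 6*(-11 + 37))) = 1/(-7469 + (30 + 1936 + 6*26)) = 1/(-7469 + (30 + 1936 + 156)) = 1/(-7469 + 2122) = 1/(-5347) = -1/5347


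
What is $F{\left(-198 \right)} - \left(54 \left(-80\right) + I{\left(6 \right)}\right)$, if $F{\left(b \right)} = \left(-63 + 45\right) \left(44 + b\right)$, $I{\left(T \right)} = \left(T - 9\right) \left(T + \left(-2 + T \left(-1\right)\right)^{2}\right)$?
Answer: $7302$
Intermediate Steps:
$I{\left(T \right)} = \left(-9 + T\right) \left(T + \left(-2 - T\right)^{2}\right)$
$F{\left(b \right)} = -792 - 18 b$ ($F{\left(b \right)} = - 18 \left(44 + b\right) = -792 - 18 b$)
$F{\left(-198 \right)} - \left(54 \left(-80\right) + I{\left(6 \right)}\right) = \left(-792 - -3564\right) - \left(54 \left(-80\right) - \left(282 - 216 + 144\right)\right) = \left(-792 + 3564\right) - \left(-4320 - 210\right) = 2772 - \left(-4320 - 210\right) = 2772 - -4530 = 2772 + 4530 = 7302$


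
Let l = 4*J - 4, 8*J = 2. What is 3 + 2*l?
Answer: -3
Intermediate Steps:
J = ¼ (J = (⅛)*2 = ¼ ≈ 0.25000)
l = -3 (l = 4*(¼) - 4 = 1 - 4 = -3)
3 + 2*l = 3 + 2*(-3) = 3 - 6 = -3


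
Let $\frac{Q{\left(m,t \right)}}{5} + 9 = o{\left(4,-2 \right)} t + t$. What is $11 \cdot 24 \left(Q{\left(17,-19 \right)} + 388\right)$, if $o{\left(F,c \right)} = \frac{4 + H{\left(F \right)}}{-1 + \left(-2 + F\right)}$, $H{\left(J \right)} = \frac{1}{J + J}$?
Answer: $-37983$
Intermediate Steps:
$H{\left(J \right)} = \frac{1}{2 J}$
$o{\left(F,c \right)} = \frac{4 + \frac{1}{2 F}}{-3 + F}$ ($o{\left(F,c \right)} = \frac{4 + \frac{1}{2 F}}{-1 + \left(-2 + F\right)} = \frac{4 + \frac{1}{2 F}}{-3 + F}$)
$Q{\left(m,t \right)} = -45 + \frac{205 t}{8}$ ($Q{\left(m,t \right)} = -45 + 5 \left(\frac{1 + 8 \cdot 4}{2 \cdot 4 \left(-3 + 4\right)} t + t\right) = -45 + 5 \left(\frac{1}{2} \cdot \frac{1}{4} \cdot 1^{-1} \left(1 + 32\right) t + t\right) = -45 + 5 \left(\frac{1}{2} \cdot \frac{1}{4} \cdot 1 \cdot 33 t + t\right) = -45 + 5 \left(\frac{33 t}{8} + t\right) = -45 + 5 \frac{41 t}{8} = -45 + \frac{205 t}{8}$)
$11 \cdot 24 \left(Q{\left(17,-19 \right)} + 388\right) = 11 \cdot 24 \left(\left(-45 + \frac{205}{8} \left(-19\right)\right) + 388\right) = 264 \left(\left(-45 - \frac{3895}{8}\right) + 388\right) = 264 \left(- \frac{4255}{8} + 388\right) = 264 \left(- \frac{1151}{8}\right) = -37983$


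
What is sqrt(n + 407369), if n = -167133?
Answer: 2*sqrt(60059) ≈ 490.14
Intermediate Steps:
sqrt(n + 407369) = sqrt(-167133 + 407369) = sqrt(240236) = 2*sqrt(60059)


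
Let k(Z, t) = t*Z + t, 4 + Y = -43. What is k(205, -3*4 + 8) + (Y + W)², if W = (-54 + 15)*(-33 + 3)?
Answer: 1260305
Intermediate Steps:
Y = -47 (Y = -4 - 43 = -47)
k(Z, t) = t + Z*t (k(Z, t) = Z*t + t = t + Z*t)
W = 1170 (W = -39*(-30) = 1170)
k(205, -3*4 + 8) + (Y + W)² = (-3*4 + 8)*(1 + 205) + (-47 + 1170)² = (-12 + 8)*206 + 1123² = -4*206 + 1261129 = -824 + 1261129 = 1260305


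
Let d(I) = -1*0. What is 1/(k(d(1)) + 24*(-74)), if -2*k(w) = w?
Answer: -1/1776 ≈ -0.00056306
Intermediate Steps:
d(I) = 0
k(w) = -w/2
1/(k(d(1)) + 24*(-74)) = 1/(-1/2*0 + 24*(-74)) = 1/(0 - 1776) = 1/(-1776) = -1/1776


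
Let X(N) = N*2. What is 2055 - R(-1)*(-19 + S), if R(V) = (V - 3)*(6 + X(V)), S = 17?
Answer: 2023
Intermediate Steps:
X(N) = 2*N
R(V) = (-3 + V)*(6 + 2*V) (R(V) = (V - 3)*(6 + 2*V) = (-3 + V)*(6 + 2*V))
2055 - R(-1)*(-19 + S) = 2055 - (-18 + 2*(-1)**2)*(-19 + 17) = 2055 - (-18 + 2*1)*(-2) = 2055 - (-18 + 2)*(-2) = 2055 - (-16)*(-2) = 2055 - 1*32 = 2055 - 32 = 2023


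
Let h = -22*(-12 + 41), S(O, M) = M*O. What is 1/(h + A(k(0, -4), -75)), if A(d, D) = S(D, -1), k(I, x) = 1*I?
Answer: -1/563 ≈ -0.0017762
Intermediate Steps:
k(I, x) = I
A(d, D) = -D
h = -638 (h = -22*29 = -638)
1/(h + A(k(0, -4), -75)) = 1/(-638 - 1*(-75)) = 1/(-638 + 75) = 1/(-563) = -1/563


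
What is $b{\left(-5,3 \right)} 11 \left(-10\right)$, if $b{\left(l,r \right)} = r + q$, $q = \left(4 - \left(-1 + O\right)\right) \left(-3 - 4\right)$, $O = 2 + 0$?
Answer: $1980$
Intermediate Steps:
$O = 2$
$q = -21$ ($q = \left(4 + \left(1 - 2\right)\right) \left(-3 - 4\right) = \left(4 + \left(1 - 2\right)\right) \left(-7\right) = \left(4 - 1\right) \left(-7\right) = 3 \left(-7\right) = -21$)
$b{\left(l,r \right)} = -21 + r$ ($b{\left(l,r \right)} = r - 21 = -21 + r$)
$b{\left(-5,3 \right)} 11 \left(-10\right) = \left(-21 + 3\right) 11 \left(-10\right) = \left(-18\right) 11 \left(-10\right) = \left(-198\right) \left(-10\right) = 1980$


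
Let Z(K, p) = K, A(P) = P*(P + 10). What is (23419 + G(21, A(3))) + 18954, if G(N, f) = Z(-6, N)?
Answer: 42367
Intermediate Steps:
A(P) = P*(10 + P)
G(N, f) = -6
(23419 + G(21, A(3))) + 18954 = (23419 - 6) + 18954 = 23413 + 18954 = 42367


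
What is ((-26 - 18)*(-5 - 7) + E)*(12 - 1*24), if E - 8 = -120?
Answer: -4992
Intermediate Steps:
E = -112 (E = 8 - 120 = -112)
((-26 - 18)*(-5 - 7) + E)*(12 - 1*24) = ((-26 - 18)*(-5 - 7) - 112)*(12 - 1*24) = (-44*(-12) - 112)*(12 - 24) = (528 - 112)*(-12) = 416*(-12) = -4992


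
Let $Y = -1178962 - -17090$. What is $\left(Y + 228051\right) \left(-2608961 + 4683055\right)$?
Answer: $-1936832533174$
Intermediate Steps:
$Y = -1161872$ ($Y = -1178962 + 17090 = -1161872$)
$\left(Y + 228051\right) \left(-2608961 + 4683055\right) = \left(-1161872 + 228051\right) \left(-2608961 + 4683055\right) = \left(-933821\right) 2074094 = -1936832533174$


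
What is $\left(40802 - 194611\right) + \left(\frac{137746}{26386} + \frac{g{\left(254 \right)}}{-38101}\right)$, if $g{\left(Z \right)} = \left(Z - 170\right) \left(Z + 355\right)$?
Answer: $- \frac{11044668770396}{71809499} \approx -1.5381 \cdot 10^{5}$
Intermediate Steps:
$g{\left(Z \right)} = \left(-170 + Z\right) \left(355 + Z\right)$
$\left(40802 - 194611\right) + \left(\frac{137746}{26386} + \frac{g{\left(254 \right)}}{-38101}\right) = \left(40802 - 194611\right) + \left(\frac{137746}{26386} + \frac{-60350 + 254^{2} + 185 \cdot 254}{-38101}\right) = -153809 + \left(137746 \cdot \frac{1}{26386} + \left(-60350 + 64516 + 46990\right) \left(- \frac{1}{38101}\right)\right) = -153809 + \left(\frac{68873}{13193} + 51156 \left(- \frac{1}{38101}\right)\right) = -153809 + \left(\frac{68873}{13193} - \frac{7308}{5443}\right) = -153809 + \frac{278461295}{71809499} = - \frac{11044668770396}{71809499}$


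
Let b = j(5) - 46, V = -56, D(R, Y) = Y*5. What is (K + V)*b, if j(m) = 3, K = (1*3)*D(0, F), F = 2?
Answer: 1118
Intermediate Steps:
D(R, Y) = 5*Y
K = 30 (K = (1*3)*(5*2) = 3*10 = 30)
b = -43 (b = 3 - 46 = -43)
(K + V)*b = (30 - 56)*(-43) = -26*(-43) = 1118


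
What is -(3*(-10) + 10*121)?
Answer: -1180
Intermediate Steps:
-(3*(-10) + 10*121) = -(-30 + 1210) = -1*1180 = -1180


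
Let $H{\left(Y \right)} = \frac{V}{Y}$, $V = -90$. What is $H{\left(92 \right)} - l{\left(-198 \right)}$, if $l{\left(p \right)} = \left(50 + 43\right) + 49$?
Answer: $- \frac{6577}{46} \approx -142.98$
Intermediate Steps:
$l{\left(p \right)} = 142$ ($l{\left(p \right)} = 93 + 49 = 142$)
$H{\left(Y \right)} = - \frac{90}{Y}$
$H{\left(92 \right)} - l{\left(-198 \right)} = - \frac{90}{92} - 142 = \left(-90\right) \frac{1}{92} - 142 = - \frac{45}{46} - 142 = - \frac{6577}{46}$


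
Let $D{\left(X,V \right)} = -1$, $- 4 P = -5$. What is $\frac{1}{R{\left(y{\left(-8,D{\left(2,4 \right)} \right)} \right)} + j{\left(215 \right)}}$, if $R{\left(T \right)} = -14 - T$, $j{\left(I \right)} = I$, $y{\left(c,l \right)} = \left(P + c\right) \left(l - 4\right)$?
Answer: $\frac{4}{669} \approx 0.0059791$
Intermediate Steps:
$P = \frac{5}{4}$ ($P = \left(- \frac{1}{4}\right) \left(-5\right) = \frac{5}{4} \approx 1.25$)
$y{\left(c,l \right)} = \left(-4 + l\right) \left(\frac{5}{4} + c\right)$ ($y{\left(c,l \right)} = \left(\frac{5}{4} + c\right) \left(l - 4\right) = \left(\frac{5}{4} + c\right) \left(-4 + l\right) = \left(-4 + l\right) \left(\frac{5}{4} + c\right)$)
$\frac{1}{R{\left(y{\left(-8,D{\left(2,4 \right)} \right)} \right)} + j{\left(215 \right)}} = \frac{1}{\left(-14 - \left(-5 - -32 + \frac{5}{4} \left(-1\right) - -8\right)\right) + 215} = \frac{1}{\left(-14 - \left(-5 + 32 - \frac{5}{4} + 8\right)\right) + 215} = \frac{1}{\left(-14 - \frac{135}{4}\right) + 215} = \frac{1}{- \frac{191}{4} + 215} = \frac{1}{\frac{669}{4}} = \frac{4}{669}$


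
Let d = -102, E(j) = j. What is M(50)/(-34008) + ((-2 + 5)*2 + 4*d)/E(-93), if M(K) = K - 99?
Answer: 4558591/1054248 ≈ 4.3240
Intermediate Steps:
M(K) = -99 + K
M(50)/(-34008) + ((-2 + 5)*2 + 4*d)/E(-93) = (-99 + 50)/(-34008) + ((-2 + 5)*2 + 4*(-102))/(-93) = -49*(-1/34008) + (3*2 - 408)*(-1/93) = 49/34008 + (6 - 408)*(-1/93) = 49/34008 - 402*(-1/93) = 49/34008 + 134/31 = 4558591/1054248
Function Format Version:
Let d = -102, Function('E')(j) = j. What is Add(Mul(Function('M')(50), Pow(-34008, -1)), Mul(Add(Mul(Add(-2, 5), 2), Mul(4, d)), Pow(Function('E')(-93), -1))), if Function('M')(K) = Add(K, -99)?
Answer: Rational(4558591, 1054248) ≈ 4.3240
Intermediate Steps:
Function('M')(K) = Add(-99, K)
Add(Mul(Function('M')(50), Pow(-34008, -1)), Mul(Add(Mul(Add(-2, 5), 2), Mul(4, d)), Pow(Function('E')(-93), -1))) = Add(Mul(Add(-99, 50), Pow(-34008, -1)), Mul(Add(Mul(Add(-2, 5), 2), Mul(4, -102)), Pow(-93, -1))) = Add(Mul(-49, Rational(-1, 34008)), Mul(Add(Mul(3, 2), -408), Rational(-1, 93))) = Add(Rational(49, 34008), Mul(Add(6, -408), Rational(-1, 93))) = Add(Rational(49, 34008), Mul(-402, Rational(-1, 93))) = Add(Rational(49, 34008), Rational(134, 31)) = Rational(4558591, 1054248)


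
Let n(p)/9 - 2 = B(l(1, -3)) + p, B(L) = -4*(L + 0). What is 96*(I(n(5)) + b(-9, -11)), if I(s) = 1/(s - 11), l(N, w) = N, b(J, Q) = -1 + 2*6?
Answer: 1062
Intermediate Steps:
b(J, Q) = 11 (b(J, Q) = -1 + 12 = 11)
B(L) = -4*L
n(p) = -18 + 9*p (n(p) = 18 + 9*(-4*1 + p) = 18 + 9*(-4 + p) = 18 + (-36 + 9*p) = -18 + 9*p)
I(s) = 1/(-11 + s)
96*(I(n(5)) + b(-9, -11)) = 96*(1/(-11 + (-18 + 9*5)) + 11) = 96*(1/(-11 + (-18 + 45)) + 11) = 96*(1/(-11 + 27) + 11) = 96*(1/16 + 11) = 96*(177/16) = 1062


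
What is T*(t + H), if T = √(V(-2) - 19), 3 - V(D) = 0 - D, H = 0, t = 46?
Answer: 138*I*√2 ≈ 195.16*I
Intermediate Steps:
V(D) = 3 + D (V(D) = 3 - (0 - D) = 3 - (-1)*D = 3 + D)
T = 3*I*√2 (T = √((3 - 2) - 19) = √(1 - 19) = √(-18) = 3*I*√2 ≈ 4.2426*I)
T*(t + H) = (3*I*√2)*(46 + 0) = (3*I*√2)*46 = 138*I*√2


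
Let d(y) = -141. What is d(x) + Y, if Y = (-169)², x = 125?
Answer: 28420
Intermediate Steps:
Y = 28561
d(x) + Y = -141 + 28561 = 28420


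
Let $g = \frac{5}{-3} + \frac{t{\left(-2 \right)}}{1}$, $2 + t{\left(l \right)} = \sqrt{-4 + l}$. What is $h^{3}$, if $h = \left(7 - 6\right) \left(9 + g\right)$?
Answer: $\frac{1504}{27} + \frac{238 i \sqrt{6}}{3} \approx 55.704 + 194.33 i$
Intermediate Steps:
$t{\left(l \right)} = -2 + \sqrt{-4 + l}$
$g = - \frac{11}{3} + i \sqrt{6}$ ($g = \frac{5}{-3} + \frac{-2 + \sqrt{-4 - 2}}{1} = 5 \left(- \frac{1}{3}\right) + \left(-2 + \sqrt{-6}\right) 1 = - \frac{5}{3} + \left(-2 + i \sqrt{6}\right) 1 = - \frac{5}{3} - \left(2 - i \sqrt{6}\right) = - \frac{11}{3} + i \sqrt{6} \approx -3.6667 + 2.4495 i$)
$h = \frac{16}{3} + i \sqrt{6}$ ($h = \left(7 - 6\right) \left(9 - \left(\frac{11}{3} - i \sqrt{6}\right)\right) = 1 \left(\frac{16}{3} + i \sqrt{6}\right) = \frac{16}{3} + i \sqrt{6} \approx 5.3333 + 2.4495 i$)
$h^{3} = \left(\frac{16}{3} + i \sqrt{6}\right)^{3}$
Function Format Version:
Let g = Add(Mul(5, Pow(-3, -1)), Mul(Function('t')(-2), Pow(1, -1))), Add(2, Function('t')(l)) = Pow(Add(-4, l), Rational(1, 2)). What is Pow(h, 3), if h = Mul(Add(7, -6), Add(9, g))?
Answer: Add(Rational(1504, 27), Mul(Rational(238, 3), I, Pow(6, Rational(1, 2)))) ≈ Add(55.704, Mul(194.33, I))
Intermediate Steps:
Function('t')(l) = Add(-2, Pow(Add(-4, l), Rational(1, 2)))
g = Add(Rational(-11, 3), Mul(I, Pow(6, Rational(1, 2)))) (g = Add(Mul(5, Pow(-3, -1)), Mul(Add(-2, Pow(Add(-4, -2), Rational(1, 2))), Pow(1, -1))) = Add(Mul(5, Rational(-1, 3)), Mul(Add(-2, Pow(-6, Rational(1, 2))), 1)) = Add(Rational(-5, 3), Mul(Add(-2, Mul(I, Pow(6, Rational(1, 2)))), 1)) = Add(Rational(-5, 3), Add(-2, Mul(I, Pow(6, Rational(1, 2))))) = Add(Rational(-11, 3), Mul(I, Pow(6, Rational(1, 2)))) ≈ Add(-3.6667, Mul(2.4495, I)))
h = Add(Rational(16, 3), Mul(I, Pow(6, Rational(1, 2)))) (h = Mul(Add(7, -6), Add(9, Add(Rational(-11, 3), Mul(I, Pow(6, Rational(1, 2)))))) = Mul(1, Add(Rational(16, 3), Mul(I, Pow(6, Rational(1, 2))))) = Add(Rational(16, 3), Mul(I, Pow(6, Rational(1, 2)))) ≈ Add(5.3333, Mul(2.4495, I)))
Pow(h, 3) = Pow(Add(Rational(16, 3), Mul(I, Pow(6, Rational(1, 2)))), 3)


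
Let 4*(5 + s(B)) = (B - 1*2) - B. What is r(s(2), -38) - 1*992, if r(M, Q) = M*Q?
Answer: -783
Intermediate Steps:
s(B) = -11/2 (s(B) = -5 + ((B - 1*2) - B)/4 = -5 + ((B - 2) - B)/4 = -5 + ((-2 + B) - B)/4 = -5 + (¼)*(-2) = -5 - ½ = -11/2)
r(s(2), -38) - 1*992 = -11/2*(-38) - 1*992 = 209 - 992 = -783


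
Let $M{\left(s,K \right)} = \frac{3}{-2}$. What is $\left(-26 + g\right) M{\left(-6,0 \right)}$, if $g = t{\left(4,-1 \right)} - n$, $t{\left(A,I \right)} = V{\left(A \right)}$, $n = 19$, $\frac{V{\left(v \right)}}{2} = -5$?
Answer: $\frac{165}{2} \approx 82.5$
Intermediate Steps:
$V{\left(v \right)} = -10$ ($V{\left(v \right)} = 2 \left(-5\right) = -10$)
$t{\left(A,I \right)} = -10$
$g = -29$ ($g = -10 - 19 = -29$)
$M{\left(s,K \right)} = - \frac{3}{2}$ ($M{\left(s,K \right)} = 3 \left(- \frac{1}{2}\right) = - \frac{3}{2}$)
$\left(-26 + g\right) M{\left(-6,0 \right)} = \left(-26 - 29\right) \left(- \frac{3}{2}\right) = \left(-55\right) \left(- \frac{3}{2}\right) = \frac{165}{2}$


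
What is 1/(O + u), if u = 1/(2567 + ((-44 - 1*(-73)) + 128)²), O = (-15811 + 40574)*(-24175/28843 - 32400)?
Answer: -784991088/629831284450045157 ≈ -1.2464e-9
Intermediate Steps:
O = -23141949017125/28843 (O = 24763*(-24175*1/28843 - 32400) = 24763*(-24175/28843 - 32400) = 24763*(-934537375/28843) = -23141949017125/28843 ≈ -8.0234e+8)
u = 1/27216 (u = 1/(2567 + ((-44 + 73) + 128)²) = 1/(2567 + (29 + 128)²) = 1/(2567 + 157²) = 1/(2567 + 24649) = 1/27216 ≈ 3.6743e-5)
1/(O + u) = 1/(-23141949017125/28843 + 1/27216) = 1/(-629831284450045157/784991088) = -784991088/629831284450045157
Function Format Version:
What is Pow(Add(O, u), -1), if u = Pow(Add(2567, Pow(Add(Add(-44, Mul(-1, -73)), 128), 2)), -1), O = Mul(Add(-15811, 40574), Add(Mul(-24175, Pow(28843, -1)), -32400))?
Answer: Rational(-784991088, 629831284450045157) ≈ -1.2464e-9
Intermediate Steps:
O = Rational(-23141949017125, 28843) (O = Mul(24763, Add(Mul(-24175, Rational(1, 28843)), -32400)) = Mul(24763, Add(Rational(-24175, 28843), -32400)) = Mul(24763, Rational(-934537375, 28843)) = Rational(-23141949017125, 28843) ≈ -8.0234e+8)
u = Rational(1, 27216) (u = Pow(Add(2567, Pow(Add(Add(-44, 73), 128), 2)), -1) = Pow(Add(2567, Pow(Add(29, 128), 2)), -1) = Pow(Add(2567, Pow(157, 2)), -1) = Pow(Add(2567, 24649), -1) = Pow(27216, -1) = Rational(1, 27216) ≈ 3.6743e-5)
Pow(Add(O, u), -1) = Pow(Add(Rational(-23141949017125, 28843), Rational(1, 27216)), -1) = Pow(Rational(-629831284450045157, 784991088), -1) = Rational(-784991088, 629831284450045157)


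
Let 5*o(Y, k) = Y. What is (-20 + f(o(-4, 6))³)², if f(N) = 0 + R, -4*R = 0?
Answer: 400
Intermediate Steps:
R = 0 (R = -¼*0 = 0)
o(Y, k) = Y/5
f(N) = 0 (f(N) = 0 + 0 = 0)
(-20 + f(o(-4, 6))³)² = (-20 + 0³)² = (-20 + 0)² = (-20)² = 400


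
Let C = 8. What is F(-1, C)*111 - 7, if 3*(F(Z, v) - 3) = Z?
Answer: 289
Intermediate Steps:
F(Z, v) = 3 + Z/3
F(-1, C)*111 - 7 = (3 + (⅓)*(-1))*111 - 7 = (3 - ⅓)*111 - 7 = (8/3)*111 - 7 = 296 - 7 = 289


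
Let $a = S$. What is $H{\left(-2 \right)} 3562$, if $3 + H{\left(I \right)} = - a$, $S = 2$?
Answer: $-17810$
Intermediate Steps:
$a = 2$
$H{\left(I \right)} = -5$ ($H{\left(I \right)} = -3 - 2 = -5$)
$H{\left(-2 \right)} 3562 = \left(-5\right) 3562 = -17810$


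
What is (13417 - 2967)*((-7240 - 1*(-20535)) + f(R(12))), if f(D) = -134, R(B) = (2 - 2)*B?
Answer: 137532450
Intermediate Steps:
R(B) = 0 (R(B) = 0*B = 0)
(13417 - 2967)*((-7240 - 1*(-20535)) + f(R(12))) = (13417 - 2967)*((-7240 - 1*(-20535)) - 134) = 10450*((-7240 + 20535) - 134) = 10450*(13295 - 134) = 10450*13161 = 137532450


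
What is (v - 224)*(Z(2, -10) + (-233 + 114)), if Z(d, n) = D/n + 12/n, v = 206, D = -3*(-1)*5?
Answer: 10953/5 ≈ 2190.6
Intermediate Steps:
D = 15 (D = 3*5 = 15)
Z(d, n) = 27/n (Z(d, n) = 15/n + 12/n = 27/n)
(v - 224)*(Z(2, -10) + (-233 + 114)) = (206 - 224)*(27/(-10) + (-233 + 114)) = -18*(27*(-⅒) - 119) = -18*(-27/10 - 119) = -18*(-1217/10) = 10953/5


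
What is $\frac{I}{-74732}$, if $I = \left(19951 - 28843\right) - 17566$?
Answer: $\frac{13229}{37366} \approx 0.35404$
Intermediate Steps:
$I = -26458$ ($I = -8892 - 17566 = -26458$)
$\frac{I}{-74732} = - \frac{26458}{-74732} = \left(-26458\right) \left(- \frac{1}{74732}\right) = \frac{13229}{37366}$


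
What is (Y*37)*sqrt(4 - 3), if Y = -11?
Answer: -407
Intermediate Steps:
(Y*37)*sqrt(4 - 3) = (-11*37)*sqrt(4 - 3) = -407*sqrt(1) = -407*1 = -407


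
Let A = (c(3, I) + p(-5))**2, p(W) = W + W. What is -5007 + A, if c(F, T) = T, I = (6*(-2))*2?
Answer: -3851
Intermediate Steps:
I = -24 (I = -12*2 = -24)
p(W) = 2*W
A = 1156 (A = (-24 + 2*(-5))**2 = (-24 - 10)**2 = (-34)**2 = 1156)
-5007 + A = -5007 + 1156 = -3851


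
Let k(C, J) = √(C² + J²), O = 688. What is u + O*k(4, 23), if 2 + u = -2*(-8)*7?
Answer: 110 + 688*√545 ≈ 16172.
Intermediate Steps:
u = 110 (u = -2 - 2*(-8)*7 = -2 + 16*7 = -2 + 112 = 110)
u + O*k(4, 23) = 110 + 688*√(4² + 23²) = 110 + 688*√(16 + 529) = 110 + 688*√545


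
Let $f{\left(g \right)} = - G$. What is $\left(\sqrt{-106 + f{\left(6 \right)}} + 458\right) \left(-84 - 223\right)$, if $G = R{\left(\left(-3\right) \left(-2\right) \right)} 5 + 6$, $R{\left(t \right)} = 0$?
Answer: $-140606 - 1228 i \sqrt{7} \approx -1.4061 \cdot 10^{5} - 3249.0 i$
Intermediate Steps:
$G = 6$ ($G = 0 \cdot 5 + 6 = 0 + 6 = 6$)
$f{\left(g \right)} = -6$ ($f{\left(g \right)} = \left(-1\right) 6 = -6$)
$\left(\sqrt{-106 + f{\left(6 \right)}} + 458\right) \left(-84 - 223\right) = \left(\sqrt{-106 - 6} + 458\right) \left(-84 - 223\right) = \left(\sqrt{-112} + 458\right) \left(-307\right) = \left(4 i \sqrt{7} + 458\right) \left(-307\right) = \left(458 + 4 i \sqrt{7}\right) \left(-307\right) = -140606 - 1228 i \sqrt{7}$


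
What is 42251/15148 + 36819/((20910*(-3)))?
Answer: 116259501/52790780 ≈ 2.2023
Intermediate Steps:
42251/15148 + 36819/((20910*(-3))) = 42251*(1/15148) + 36819/(-62730) = 42251/15148 + 36819*(-1/62730) = 42251/15148 - 4091/6970 = 116259501/52790780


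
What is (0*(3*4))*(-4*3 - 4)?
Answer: 0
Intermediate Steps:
(0*(3*4))*(-4*3 - 4) = (0*12)*(-12 - 4) = 0*(-16) = 0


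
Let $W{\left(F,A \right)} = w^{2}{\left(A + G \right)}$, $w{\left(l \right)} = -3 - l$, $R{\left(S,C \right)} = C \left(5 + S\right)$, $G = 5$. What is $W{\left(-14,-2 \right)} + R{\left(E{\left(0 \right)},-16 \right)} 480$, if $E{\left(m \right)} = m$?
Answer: $-38364$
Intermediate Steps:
$W{\left(F,A \right)} = \left(-8 - A\right)^{2}$ ($W{\left(F,A \right)} = \left(-3 - \left(A + 5\right)\right)^{2} = \left(-3 - \left(5 + A\right)\right)^{2} = \left(-8 - A\right)^{2}$)
$W{\left(-14,-2 \right)} + R{\left(E{\left(0 \right)},-16 \right)} 480 = \left(8 - 2\right)^{2} + - 16 \left(5 + 0\right) 480 = 6^{2} + \left(-16\right) 5 \cdot 480 = 36 - 38400 = -38364$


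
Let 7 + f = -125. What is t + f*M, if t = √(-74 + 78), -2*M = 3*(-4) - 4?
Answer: -1054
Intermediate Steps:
f = -132 (f = -7 - 125 = -132)
M = 8 (M = -(3*(-4) - 4)/2 = -(-12 - 4)/2 = -½*(-16) = 8)
t = 2 (t = √4 = 2)
t + f*M = 2 - 132*8 = 2 - 1056 = -1054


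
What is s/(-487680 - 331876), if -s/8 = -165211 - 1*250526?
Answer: -831474/204889 ≈ -4.0582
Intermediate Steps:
s = 3325896 (s = -8*(-165211 - 1*250526) = -8*(-165211 - 250526) = -8*(-415737) = 3325896)
s/(-487680 - 331876) = 3325896/(-487680 - 331876) = 3325896/(-819556) = 3325896*(-1/819556) = -831474/204889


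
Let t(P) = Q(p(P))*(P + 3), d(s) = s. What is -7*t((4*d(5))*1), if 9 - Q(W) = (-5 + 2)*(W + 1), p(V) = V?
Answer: -11592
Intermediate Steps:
Q(W) = 12 + 3*W (Q(W) = 9 - (-5 + 2)*(W + 1) = 9 - (-3)*(1 + W) = 9 - (-3 - 3*W) = 9 + (3 + 3*W) = 12 + 3*W)
t(P) = (3 + P)*(12 + 3*P) (t(P) = (12 + 3*P)*(P + 3) = (12 + 3*P)*(3 + P) = (3 + P)*(12 + 3*P))
-7*t((4*d(5))*1) = -21*(3 + (4*5)*1)*(4 + (4*5)*1) = -21*(3 + 20*1)*(4 + 20*1) = -21*(3 + 20)*(4 + 20) = -21*23*24 = -7*1656 = -11592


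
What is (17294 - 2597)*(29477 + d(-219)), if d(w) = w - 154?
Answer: 427741488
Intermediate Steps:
d(w) = -154 + w
(17294 - 2597)*(29477 + d(-219)) = (17294 - 2597)*(29477 + (-154 - 219)) = 14697*(29477 - 373) = 14697*29104 = 427741488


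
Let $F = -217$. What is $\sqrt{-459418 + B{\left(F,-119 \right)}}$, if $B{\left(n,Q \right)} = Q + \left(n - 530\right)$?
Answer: $22 i \sqrt{951} \approx 678.44 i$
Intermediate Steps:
$B{\left(n,Q \right)} = -530 + Q + n$ ($B{\left(n,Q \right)} = Q + \left(-530 + n\right) = -530 + Q + n$)
$\sqrt{-459418 + B{\left(F,-119 \right)}} = \sqrt{-459418 - 866} = \sqrt{-460284} = 22 i \sqrt{951}$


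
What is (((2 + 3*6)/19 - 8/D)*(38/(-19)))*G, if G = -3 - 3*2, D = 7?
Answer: -216/133 ≈ -1.6241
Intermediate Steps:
G = -9 (G = -3 - 6 = -9)
(((2 + 3*6)/19 - 8/D)*(38/(-19)))*G = (((2 + 3*6)/19 - 8/7)*(38/(-19)))*(-9) = (((2 + 18)*(1/19) - 8*1/7)*(38*(-1/19)))*(-9) = ((20*(1/19) - 8/7)*(-2))*(-9) = ((20/19 - 8/7)*(-2))*(-9) = -12/133*(-2)*(-9) = (24/133)*(-9) = -216/133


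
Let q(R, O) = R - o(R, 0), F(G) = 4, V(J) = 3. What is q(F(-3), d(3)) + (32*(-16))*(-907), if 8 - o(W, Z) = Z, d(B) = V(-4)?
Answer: 464380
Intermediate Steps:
d(B) = 3
o(W, Z) = 8 - Z
q(R, O) = -8 + R (q(R, O) = R - (8 - 1*0) = R - (8 + 0) = R - 1*8 = R - 8 = -8 + R)
q(F(-3), d(3)) + (32*(-16))*(-907) = (-8 + 4) + (32*(-16))*(-907) = -4 - 512*(-907) = -4 + 464384 = 464380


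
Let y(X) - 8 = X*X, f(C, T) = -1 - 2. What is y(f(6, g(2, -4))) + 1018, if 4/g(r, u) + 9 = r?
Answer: 1035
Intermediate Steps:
g(r, u) = 4/(-9 + r)
f(C, T) = -3
y(X) = 8 + X**2 (y(X) = 8 + X*X = 8 + X**2)
y(f(6, g(2, -4))) + 1018 = (8 + (-3)**2) + 1018 = (8 + 9) + 1018 = 17 + 1018 = 1035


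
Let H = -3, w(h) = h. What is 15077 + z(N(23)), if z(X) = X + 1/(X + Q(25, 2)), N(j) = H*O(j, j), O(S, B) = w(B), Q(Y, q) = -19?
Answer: 1320703/88 ≈ 15008.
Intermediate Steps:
O(S, B) = B
N(j) = -3*j
z(X) = X + 1/(-19 + X) (z(X) = X + 1/(X - 19) = X + 1/(-19 + X))
15077 + z(N(23)) = 15077 + (1 + (-3*23)² - (-57)*23)/(-19 - 3*23) = 15077 + (1 + (-69)² - 19*(-69))/(-19 - 69) = 15077 + (1 + 4761 + 1311)/(-88) = 15077 - 1/88*6073 = 15077 - 6073/88 = 1320703/88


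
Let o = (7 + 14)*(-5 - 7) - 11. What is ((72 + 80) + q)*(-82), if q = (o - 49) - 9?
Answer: 13858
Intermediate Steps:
o = -263 (o = 21*(-12) - 11 = -252 - 11 = -263)
q = -321 (q = (-263 - 49) - 9 = -312 - 9 = -321)
((72 + 80) + q)*(-82) = ((72 + 80) - 321)*(-82) = (152 - 321)*(-82) = -169*(-82) = 13858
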